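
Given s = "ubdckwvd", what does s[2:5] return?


Input string: 'ubdckwvd'
Operation: slice [2:5]
Extract characters: s[2]='d', s[3]='c', s[4]='k'
Result: dck


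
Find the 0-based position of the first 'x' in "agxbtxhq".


Input string: 'agxbtxhq'
Target: 'x'
Scanning left to right: s[0]='a', s[1]='g', s[2]='x'
First match at index: 2


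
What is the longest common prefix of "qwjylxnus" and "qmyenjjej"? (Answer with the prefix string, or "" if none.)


String 1: 'qwjylxnus'
String 2: 'qmyenjjej'
Compare position by position:
pos 0: 'q' vs 'q' match
pos 1: 'w' vs 'm' differ -> stop
Longest common prefix: "q" (length 1)


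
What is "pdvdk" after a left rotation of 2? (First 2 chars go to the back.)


Input: 'pdvdk', shift = 2
Operation: split at index 2 and swap parts
Front part s[0:2] = 'pd'
Back part s[2:] = 'vdk'
Rotated = back + front = 'vdk' + 'pd'
Result: vdkpd


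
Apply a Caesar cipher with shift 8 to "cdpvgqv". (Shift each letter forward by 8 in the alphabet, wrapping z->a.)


Input: 'cdpvgqv', shift = 8
Operation: for each letter, (position + 8) mod 26
Mapping: 'c'(2+8=10)->'k', 'd'(3+8=11)->'l', 'p'(15+8=23)->'x', 'v'(21+8=29, 29 mod 26=3)->'d', 'g'(6+8=14)->'o', 'q'(16+8=24)->'y', 'v'(21+8=29, 29 mod 26=3)->'d'
Result: klxdoyd


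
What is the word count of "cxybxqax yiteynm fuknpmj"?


Input string: 'cxybxqax yiteynm fuknpmj'
Operation: split by spaces
Words found: 'cxybxqax', 'yiteynm', 'fuknpmj'
Word count: 3


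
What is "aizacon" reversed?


Input string: 'aizacon'
Operation: reverse character order
Original order: 'a' -> 'i' -> 'z' -> 'a' -> 'c' -> 'o' -> 'n'
Reversed order: 'n' -> 'o' -> 'c' -> 'a' -> 'z' -> 'i' -> 'a'
Result: nocazia


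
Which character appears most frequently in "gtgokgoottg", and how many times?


Input: 'gtgokgoottg'
Operation: tally each character
Counts: 'g':4, 'k':1, 'o':3, 't':3
Maximum: 'g' appears 4 times


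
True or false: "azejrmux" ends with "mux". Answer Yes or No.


Input string: 'azejrmux'
Suffix to check: 'mux'
Last 3 characters of input: 'mux'
Match: True
Result: Yes


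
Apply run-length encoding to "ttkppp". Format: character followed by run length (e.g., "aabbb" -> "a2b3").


Input: 'ttkppp'
Operation: identify consecutive runs
Runs: 'tt' -> t2, 'k' -> k1, 'ppp' -> p3
Encoded: t2k1p3


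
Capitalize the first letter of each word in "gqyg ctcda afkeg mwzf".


Input string: 'gqyg ctcda afkeg mwzf'
Operation: capitalize first letter of each word
Word transformations: 'gqyg'->'Gqyg', 'ctcda'->'Ctcda', 'afkeg'->'Afkeg', 'mwzf'->'Mwzf'
Result: Gqyg Ctcda Afkeg Mwzf


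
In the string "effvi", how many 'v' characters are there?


Input string: 'effvi'
Target character: 'v'
Scan each position: s[3]='v'
Matches found at indices: 3
Total: 1


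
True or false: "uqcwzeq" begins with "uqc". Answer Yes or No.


Input string: 'uqcwzeq'
Prefix to check: 'uqc'
First 3 characters of input: 'uqc'
Match: True
Result: Yes


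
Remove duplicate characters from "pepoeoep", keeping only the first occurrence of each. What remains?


Input: 'pepoeoep'
Operation: keep first occurrence of each character
Scan: s[0]='p' new -> keep; s[1]='e' new -> keep; s[2]='p' seen -> skip; s[3]='o' new -> keep; s[4]='e' seen -> skip; s[5]='o' seen -> skip; s[6]='e' seen -> skip; s[7]='p' seen -> skip
Result: peo


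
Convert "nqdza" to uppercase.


Input string: 'nqdza'
Operation: convert each letter to uppercase
Mapping: 'n'->'N', 'q'->'Q', 'd'->'D', 'z'->'Z', 'a'->'A'
Result: NQDZA


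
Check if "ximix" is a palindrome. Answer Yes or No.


Input string: 'ximix'
Reversed: 'ximix'
Compare pairs: s[0]='x' vs s[4]='x' (match), s[1]='i' vs s[3]='i' (match)
Palindrome: Yes


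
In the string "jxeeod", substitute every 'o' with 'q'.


Input string: 'jxeeod'
Operation: replace 'o' with 'q'
Positions of 'o': 4
After replacement: jxeeqd


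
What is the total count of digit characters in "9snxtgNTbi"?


Input string: '9snxtgNTbi'
Operation: count digit characters (0-9)
Scan: '9'(digit), 's', 'n', 'x', 't', 'g', 'N', 'T', 'b', 'i'
Digits found: 1
Result: 1


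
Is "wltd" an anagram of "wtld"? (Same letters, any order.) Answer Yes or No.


String 1: 'wtld' -> sorted: 'dltw'
String 2: 'wltd' -> sorted: 'dltw'
Compare sorted forms: 'dltw' == 'dltw'
Anagram: Yes


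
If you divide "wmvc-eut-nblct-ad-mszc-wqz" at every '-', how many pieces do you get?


Input string: 'wmvc-eut-nblct-ad-mszc-wqz'
Delimiter: '-'
Split result: 'wmvc', 'eut', 'nblct', 'ad', 'mszc', 'wqz'
Number of parts: 6


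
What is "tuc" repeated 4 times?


Input string: 'tuc'
Operation: repeat 4 times
Concatenation: 'tuc' + 'tuc' + 'tuc' + 'tuc'
Result: tuctuctuctuc


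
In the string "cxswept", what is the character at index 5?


Input string: 'cxswept'
Operation: get character at index 5
Index mapping: s[0]='c', s[1]='x', s[2]='s', s[3]='w', s[4]='e', s[5]='p'
Result: 'p'


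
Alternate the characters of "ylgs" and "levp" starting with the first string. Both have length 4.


String 1: 'ylgs'
String 2: 'levp'
Operation: alternate characters
Pairs: 'y'+'l', 'l'+'e', 'g'+'v', 's'+'p'
Result: yllegvsp


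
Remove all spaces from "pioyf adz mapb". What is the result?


Input string: 'pioyf adz mapb'
Operation: remove all spaces
Words: 'pioyf', 'adz', 'mapb'
Join without spaces: pioyfadzmapb


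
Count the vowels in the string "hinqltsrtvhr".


Input string: 'hinqltsrtvhr'
Operation: count vowels (a, e, i, o, u)
Scan: s[0]='h', s[1]='i' (vowel), s[2]='n', s[3]='q', s[4]='l', s[5]='t', s[6]='s', s[7]='r', s[8]='t', s[9]='v', s[10]='h', s[11]='r'
Vowels found: 1
Result: 1


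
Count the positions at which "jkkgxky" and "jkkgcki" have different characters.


String 1: 'jkkgxky'
String 2: 'jkkgcki'
Compare each position: pos 0: 'j'=='j', pos 1: 'k'=='k', pos 2: 'k'=='k', pos 3: 'g'=='g', pos 4: 'x'!='c', pos 5: 'k'=='k', pos 6: 'y'!='i'
Differing positions: 2
Hamming distance: 2


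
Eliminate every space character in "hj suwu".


Input string: 'hj suwu'
Operation: remove all spaces
Words: 'hj', 'suwu'
Join without spaces: hjsuwu


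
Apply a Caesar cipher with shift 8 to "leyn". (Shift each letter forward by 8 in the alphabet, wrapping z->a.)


Input: 'leyn', shift = 8
Operation: for each letter, (position + 8) mod 26
Mapping: 'l'(11+8=19)->'t', 'e'(4+8=12)->'m', 'y'(24+8=32, 32 mod 26=6)->'g', 'n'(13+8=21)->'v'
Result: tmgv


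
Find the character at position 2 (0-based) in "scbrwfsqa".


Input string: 'scbrwfsqa'
Operation: get character at index 2
Index mapping: s[0]='s', s[1]='c', s[2]='b'
Result: 'b'


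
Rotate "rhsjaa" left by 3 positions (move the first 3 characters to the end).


Input: 'rhsjaa', shift = 3
Operation: split at index 3 and swap parts
Front part s[0:3] = 'rhs'
Back part s[3:] = 'jaa'
Rotated = back + front = 'jaa' + 'rhs'
Result: jaarhs


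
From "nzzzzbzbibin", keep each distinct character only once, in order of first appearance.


Input: 'nzzzzbzbibin'
Operation: keep first occurrence of each character
Scan: s[0]='n' new -> keep; s[1]='z' new -> keep; s[2]='z' seen -> skip; s[3]='z' seen -> skip; s[4]='z' seen -> skip; s[5]='b' new -> keep; s[6]='z' seen -> skip; s[7]='b' seen -> skip; s[8]='i' new -> keep; s[9]='b' seen -> skip; s[10]='i' seen -> skip; s[11]='n' seen -> skip
Result: nzbi


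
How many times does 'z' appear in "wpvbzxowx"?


Input string: 'wpvbzxowx'
Target character: 'z'
Scan each position: s[4]='z'
Matches found at indices: 4
Total: 1


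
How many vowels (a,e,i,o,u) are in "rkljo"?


Input string: 'rkljo'
Operation: count vowels (a, e, i, o, u)
Scan: s[0]='r', s[1]='k', s[2]='l', s[3]='j', s[4]='o' (vowel)
Vowels found: 1
Result: 1


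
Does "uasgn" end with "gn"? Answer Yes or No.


Input string: 'uasgn'
Suffix to check: 'gn'
Last 2 characters of input: 'gn'
Match: True
Result: Yes


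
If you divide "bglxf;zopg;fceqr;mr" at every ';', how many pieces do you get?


Input string: 'bglxf;zopg;fceqr;mr'
Delimiter: ';'
Split result: 'bglxf', 'zopg', 'fceqr', 'mr'
Number of parts: 4


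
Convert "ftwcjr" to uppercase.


Input string: 'ftwcjr'
Operation: convert each letter to uppercase
Mapping: 'f'->'F', 't'->'T', 'w'->'W', 'c'->'C', 'j'->'J', 'r'->'R'
Result: FTWCJR


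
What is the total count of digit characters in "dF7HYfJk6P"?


Input string: 'dF7HYfJk6P'
Operation: count digit characters (0-9)
Scan: 'd', 'F', '7'(digit), 'H', 'Y', 'f', 'J', 'k', '6'(digit), 'P'
Digits found: 2
Result: 2


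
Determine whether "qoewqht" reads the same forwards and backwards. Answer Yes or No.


Input string: 'qoewqht'
Reversed: 'thqweoq'
Compare pairs: s[0]='q' vs s[6]='t' (mismatch), s[1]='o' vs s[5]='h' (mismatch), s[2]='e' vs s[4]='q' (mismatch)
Palindrome: No


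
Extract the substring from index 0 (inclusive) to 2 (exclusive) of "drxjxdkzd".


Input string: 'drxjxdkzd'
Operation: slice [0:2]
Extract characters: s[0]='d', s[1]='r'
Result: dr


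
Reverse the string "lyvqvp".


Input string: 'lyvqvp'
Operation: reverse character order
Original order: 'l' -> 'y' -> 'v' -> 'q' -> 'v' -> 'p'
Reversed order: 'p' -> 'v' -> 'q' -> 'v' -> 'y' -> 'l'
Result: pvqvyl


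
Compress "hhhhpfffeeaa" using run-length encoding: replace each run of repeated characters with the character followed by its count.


Input: 'hhhhpfffeeaa'
Operation: identify consecutive runs
Runs: 'hhhh' -> h4, 'p' -> p1, 'fff' -> f3, 'ee' -> e2, 'aa' -> a2
Encoded: h4p1f3e2a2


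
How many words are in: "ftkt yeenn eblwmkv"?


Input string: 'ftkt yeenn eblwmkv'
Operation: split by spaces
Words found: 'ftkt', 'yeenn', 'eblwmkv'
Word count: 3


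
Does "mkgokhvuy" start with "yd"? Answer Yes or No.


Input string: 'mkgokhvuy'
Prefix to check: 'yd'
First 2 characters of input: 'mk'
Match: False
Result: No


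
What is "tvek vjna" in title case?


Input string: 'tvek vjna'
Operation: capitalize first letter of each word
Word transformations: 'tvek'->'Tvek', 'vjna'->'Vjna'
Result: Tvek Vjna


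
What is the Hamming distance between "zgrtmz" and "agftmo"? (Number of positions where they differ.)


String 1: 'zgrtmz'
String 2: 'agftmo'
Compare each position: pos 0: 'z'!='a', pos 1: 'g'=='g', pos 2: 'r'!='f', pos 3: 't'=='t', pos 4: 'm'=='m', pos 5: 'z'!='o'
Differing positions: 3
Hamming distance: 3


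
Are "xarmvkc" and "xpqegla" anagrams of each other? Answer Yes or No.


String 1: 'xarmvkc' -> sorted: 'ackmrvx'
String 2: 'xpqegla' -> sorted: 'aeglpqx'
Compare sorted forms: 'ackmrvx' != 'aeglpqx'
Anagram: No


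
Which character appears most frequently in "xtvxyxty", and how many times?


Input: 'xtvxyxty'
Operation: tally each character
Counts: 't':2, 'v':1, 'x':3, 'y':2
Maximum: 'x' appears 3 times


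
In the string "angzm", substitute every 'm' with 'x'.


Input string: 'angzm'
Operation: replace 'm' with 'x'
Positions of 'm': 4
After replacement: angzx


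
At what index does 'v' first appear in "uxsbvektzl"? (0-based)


Input string: 'uxsbvektzl'
Target: 'v'
Scanning left to right: s[0]='u', s[1]='x', s[2]='s', s[3]='b', s[4]='v'
First match at index: 4


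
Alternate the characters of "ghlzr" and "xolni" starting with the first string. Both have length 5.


String 1: 'ghlzr'
String 2: 'xolni'
Operation: alternate characters
Pairs: 'g'+'x', 'h'+'o', 'l'+'l', 'z'+'n', 'r'+'i'
Result: gxhollznri


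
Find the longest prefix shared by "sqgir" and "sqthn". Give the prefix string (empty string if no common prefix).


String 1: 'sqgir'
String 2: 'sqthn'
Compare position by position:
pos 0: 's' vs 's' match
pos 1: 'q' vs 'q' match
pos 2: 'g' vs 't' differ -> stop
Longest common prefix: "sq" (length 2)


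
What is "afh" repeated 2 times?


Input string: 'afh'
Operation: repeat 2 times
Concatenation: 'afh' + 'afh'
Result: afhafh


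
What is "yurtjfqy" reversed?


Input string: 'yurtjfqy'
Operation: reverse character order
Original order: 'y' -> 'u' -> 'r' -> 't' -> 'j' -> 'f' -> 'q' -> 'y'
Reversed order: 'y' -> 'q' -> 'f' -> 'j' -> 't' -> 'r' -> 'u' -> 'y'
Result: yqfjtruy


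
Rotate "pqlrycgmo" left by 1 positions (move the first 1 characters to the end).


Input: 'pqlrycgmo', shift = 1
Operation: split at index 1 and swap parts
Front part s[0:1] = 'p'
Back part s[1:] = 'qlrycgmo'
Rotated = back + front = 'qlrycgmo' + 'p'
Result: qlrycgmop


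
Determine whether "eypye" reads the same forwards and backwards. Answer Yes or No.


Input string: 'eypye'
Reversed: 'eypye'
Compare pairs: s[0]='e' vs s[4]='e' (match), s[1]='y' vs s[3]='y' (match)
Palindrome: Yes


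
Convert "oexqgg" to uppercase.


Input string: 'oexqgg'
Operation: convert each letter to uppercase
Mapping: 'o'->'O', 'e'->'E', 'x'->'X', 'q'->'Q', 'g'->'G', 'g'->'G'
Result: OEXQGG


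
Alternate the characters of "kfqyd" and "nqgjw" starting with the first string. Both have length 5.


String 1: 'kfqyd'
String 2: 'nqgjw'
Operation: alternate characters
Pairs: 'k'+'n', 'f'+'q', 'q'+'g', 'y'+'j', 'd'+'w'
Result: knfqqgyjdw


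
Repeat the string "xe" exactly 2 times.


Input string: 'xe'
Operation: repeat 2 times
Concatenation: 'xe' + 'xe'
Result: xexe


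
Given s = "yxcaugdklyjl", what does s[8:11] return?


Input string: 'yxcaugdklyjl'
Operation: slice [8:11]
Extract characters: s[8]='l', s[9]='y', s[10]='j'
Result: lyj


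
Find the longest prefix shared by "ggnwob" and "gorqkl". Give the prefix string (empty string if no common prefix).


String 1: 'ggnwob'
String 2: 'gorqkl'
Compare position by position:
pos 0: 'g' vs 'g' match
pos 1: 'g' vs 'o' differ -> stop
Longest common prefix: "g" (length 1)


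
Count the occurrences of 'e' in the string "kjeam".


Input string: 'kjeam'
Target character: 'e'
Scan each position: s[2]='e'
Matches found at indices: 2
Total: 1


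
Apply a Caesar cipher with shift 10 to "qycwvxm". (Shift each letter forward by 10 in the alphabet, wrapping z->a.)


Input: 'qycwvxm', shift = 10
Operation: for each letter, (position + 10) mod 26
Mapping: 'q'(16+10=26, 26 mod 26=0)->'a', 'y'(24+10=34, 34 mod 26=8)->'i', 'c'(2+10=12)->'m', 'w'(22+10=32, 32 mod 26=6)->'g', 'v'(21+10=31, 31 mod 26=5)->'f', 'x'(23+10=33, 33 mod 26=7)->'h', 'm'(12+10=22)->'w'
Result: aimgfhw


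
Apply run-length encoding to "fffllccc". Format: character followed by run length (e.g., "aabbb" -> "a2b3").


Input: 'fffllccc'
Operation: identify consecutive runs
Runs: 'fff' -> f3, 'll' -> l2, 'ccc' -> c3
Encoded: f3l2c3


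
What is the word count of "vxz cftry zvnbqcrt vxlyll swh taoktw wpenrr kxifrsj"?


Input string: 'vxz cftry zvnbqcrt vxlyll swh taoktw wpenrr kxifrsj'
Operation: split by spaces
Words found: 'vxz', 'cftry', 'zvnbqcrt', 'vxlyll', 'swh', 'taoktw', 'wpenrr', 'kxifrsj'
Word count: 8


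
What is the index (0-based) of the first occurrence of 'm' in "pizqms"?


Input string: 'pizqms'
Target: 'm'
Scanning left to right: s[0]='p', s[1]='i', s[2]='z', s[3]='q', s[4]='m'
First match at index: 4


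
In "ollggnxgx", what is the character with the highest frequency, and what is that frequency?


Input: 'ollggnxgx'
Operation: tally each character
Counts: 'g':3, 'l':2, 'n':1, 'o':1, 'x':2
Maximum: 'g' appears 3 times


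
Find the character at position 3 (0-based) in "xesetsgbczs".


Input string: 'xesetsgbczs'
Operation: get character at index 3
Index mapping: s[0]='x', s[1]='e', s[2]='s', s[3]='e'
Result: 'e'


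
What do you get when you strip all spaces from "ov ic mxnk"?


Input string: 'ov ic mxnk'
Operation: remove all spaces
Words: 'ov', 'ic', 'mxnk'
Join without spaces: ovicmxnk


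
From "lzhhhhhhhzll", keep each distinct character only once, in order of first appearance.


Input: 'lzhhhhhhhzll'
Operation: keep first occurrence of each character
Scan: s[0]='l' new -> keep; s[1]='z' new -> keep; s[2]='h' new -> keep; s[3]='h' seen -> skip; s[4]='h' seen -> skip; s[5]='h' seen -> skip; s[6]='h' seen -> skip; s[7]='h' seen -> skip; s[8]='h' seen -> skip; s[9]='z' seen -> skip; s[10]='l' seen -> skip; s[11]='l' seen -> skip
Result: lzh


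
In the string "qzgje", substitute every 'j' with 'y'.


Input string: 'qzgje'
Operation: replace 'j' with 'y'
Positions of 'j': 3
After replacement: qzgye


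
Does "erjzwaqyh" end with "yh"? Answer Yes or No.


Input string: 'erjzwaqyh'
Suffix to check: 'yh'
Last 2 characters of input: 'yh'
Match: True
Result: Yes


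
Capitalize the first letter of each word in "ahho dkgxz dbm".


Input string: 'ahho dkgxz dbm'
Operation: capitalize first letter of each word
Word transformations: 'ahho'->'Ahho', 'dkgxz'->'Dkgxz', 'dbm'->'Dbm'
Result: Ahho Dkgxz Dbm


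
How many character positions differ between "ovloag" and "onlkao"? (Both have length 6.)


String 1: 'ovloag'
String 2: 'onlkao'
Compare each position: pos 0: 'o'=='o', pos 1: 'v'!='n', pos 2: 'l'=='l', pos 3: 'o'!='k', pos 4: 'a'=='a', pos 5: 'g'!='o'
Differing positions: 3
Hamming distance: 3


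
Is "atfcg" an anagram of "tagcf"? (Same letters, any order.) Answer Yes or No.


String 1: 'tagcf' -> sorted: 'acfgt'
String 2: 'atfcg' -> sorted: 'acfgt'
Compare sorted forms: 'acfgt' == 'acfgt'
Anagram: Yes


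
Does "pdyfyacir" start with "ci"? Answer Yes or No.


Input string: 'pdyfyacir'
Prefix to check: 'ci'
First 2 characters of input: 'pd'
Match: False
Result: No


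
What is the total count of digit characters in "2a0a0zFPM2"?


Input string: '2a0a0zFPM2'
Operation: count digit characters (0-9)
Scan: '2'(digit), 'a', '0'(digit), 'a', '0'(digit), 'z', 'F', 'P', 'M', '2'(digit)
Digits found: 4
Result: 4


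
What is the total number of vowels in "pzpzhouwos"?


Input string: 'pzpzhouwos'
Operation: count vowels (a, e, i, o, u)
Scan: s[0]='p', s[1]='z', s[2]='p', s[3]='z', s[4]='h', s[5]='o' (vowel), s[6]='u' (vowel), s[7]='w', s[8]='o' (vowel), s[9]='s'
Vowels found: 3
Result: 3


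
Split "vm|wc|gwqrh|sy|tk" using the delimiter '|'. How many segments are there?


Input string: 'vm|wc|gwqrh|sy|tk'
Delimiter: '|'
Split result: 'vm', 'wc', 'gwqrh', 'sy', 'tk'
Number of parts: 5


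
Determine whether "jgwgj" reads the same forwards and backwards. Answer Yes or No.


Input string: 'jgwgj'
Reversed: 'jgwgj'
Compare pairs: s[0]='j' vs s[4]='j' (match), s[1]='g' vs s[3]='g' (match)
Palindrome: Yes


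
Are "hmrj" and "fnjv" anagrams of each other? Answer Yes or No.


String 1: 'hmrj' -> sorted: 'hjmr'
String 2: 'fnjv' -> sorted: 'fjnv'
Compare sorted forms: 'hjmr' != 'fjnv'
Anagram: No


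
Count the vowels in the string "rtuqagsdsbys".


Input string: 'rtuqagsdsbys'
Operation: count vowels (a, e, i, o, u)
Scan: s[0]='r', s[1]='t', s[2]='u' (vowel), s[3]='q', s[4]='a' (vowel), s[5]='g', s[6]='s', s[7]='d', s[8]='s', s[9]='b', s[10]='y', s[11]='s'
Vowels found: 2
Result: 2


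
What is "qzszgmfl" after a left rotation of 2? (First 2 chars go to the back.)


Input: 'qzszgmfl', shift = 2
Operation: split at index 2 and swap parts
Front part s[0:2] = 'qz'
Back part s[2:] = 'szgmfl'
Rotated = back + front = 'szgmfl' + 'qz'
Result: szgmflqz


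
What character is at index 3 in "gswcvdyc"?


Input string: 'gswcvdyc'
Operation: get character at index 3
Index mapping: s[0]='g', s[1]='s', s[2]='w', s[3]='c'
Result: 'c'


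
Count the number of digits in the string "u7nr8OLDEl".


Input string: 'u7nr8OLDEl'
Operation: count digit characters (0-9)
Scan: 'u', '7'(digit), 'n', 'r', '8'(digit), 'O', 'L', 'D', 'E', 'l'
Digits found: 2
Result: 2


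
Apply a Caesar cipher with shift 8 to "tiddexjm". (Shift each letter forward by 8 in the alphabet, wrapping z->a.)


Input: 'tiddexjm', shift = 8
Operation: for each letter, (position + 8) mod 26
Mapping: 't'(19+8=27, 27 mod 26=1)->'b', 'i'(8+8=16)->'q', 'd'(3+8=11)->'l', 'd'(3+8=11)->'l', 'e'(4+8=12)->'m', 'x'(23+8=31, 31 mod 26=5)->'f', 'j'(9+8=17)->'r', 'm'(12+8=20)->'u'
Result: bqllmfru


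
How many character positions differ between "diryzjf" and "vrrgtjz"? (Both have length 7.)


String 1: 'diryzjf'
String 2: 'vrrgtjz'
Compare each position: pos 0: 'd'!='v', pos 1: 'i'!='r', pos 2: 'r'=='r', pos 3: 'y'!='g', pos 4: 'z'!='t', pos 5: 'j'=='j', pos 6: 'f'!='z'
Differing positions: 5
Hamming distance: 5


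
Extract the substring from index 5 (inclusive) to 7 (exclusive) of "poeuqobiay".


Input string: 'poeuqobiay'
Operation: slice [5:7]
Extract characters: s[5]='o', s[6]='b'
Result: ob


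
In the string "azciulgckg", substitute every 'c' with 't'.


Input string: 'azciulgckg'
Operation: replace 'c' with 't'
Positions of 'c': 2, 7
After replacement: aztiulgtkg


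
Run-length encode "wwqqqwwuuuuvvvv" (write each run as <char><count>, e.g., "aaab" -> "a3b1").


Input: 'wwqqqwwuuuuvvvv'
Operation: identify consecutive runs
Runs: 'ww' -> w2, 'qqq' -> q3, 'ww' -> w2, 'uuuu' -> u4, 'vvvv' -> v4
Encoded: w2q3w2u4v4


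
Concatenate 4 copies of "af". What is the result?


Input string: 'af'
Operation: repeat 4 times
Concatenation: 'af' + 'af' + 'af' + 'af'
Result: afafafaf


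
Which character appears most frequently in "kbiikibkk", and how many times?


Input: 'kbiikibkk'
Operation: tally each character
Counts: 'b':2, 'i':3, 'k':4
Maximum: 'k' appears 4 times


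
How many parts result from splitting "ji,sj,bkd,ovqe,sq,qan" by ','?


Input string: 'ji,sj,bkd,ovqe,sq,qan'
Delimiter: ','
Split result: 'ji', 'sj', 'bkd', 'ovqe', 'sq', 'qan'
Number of parts: 6


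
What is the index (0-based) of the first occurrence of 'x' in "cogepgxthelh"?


Input string: 'cogepgxthelh'
Target: 'x'
Scanning left to right: s[0]='c', s[1]='o', s[2]='g', s[3]='e', s[4]='p', s[5]='g', s[6]='x'
First match at index: 6


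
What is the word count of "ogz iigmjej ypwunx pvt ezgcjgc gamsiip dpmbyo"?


Input string: 'ogz iigmjej ypwunx pvt ezgcjgc gamsiip dpmbyo'
Operation: split by spaces
Words found: 'ogz', 'iigmjej', 'ypwunx', 'pvt', 'ezgcjgc', 'gamsiip', 'dpmbyo'
Word count: 7


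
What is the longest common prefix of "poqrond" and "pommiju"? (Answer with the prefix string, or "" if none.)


String 1: 'poqrond'
String 2: 'pommiju'
Compare position by position:
pos 0: 'p' vs 'p' match
pos 1: 'o' vs 'o' match
pos 2: 'q' vs 'm' differ -> stop
Longest common prefix: "po" (length 2)


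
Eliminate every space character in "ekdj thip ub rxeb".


Input string: 'ekdj thip ub rxeb'
Operation: remove all spaces
Words: 'ekdj', 'thip', 'ub', 'rxeb'
Join without spaces: ekdjthipubrxeb


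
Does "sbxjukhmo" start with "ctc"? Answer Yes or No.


Input string: 'sbxjukhmo'
Prefix to check: 'ctc'
First 3 characters of input: 'sbx'
Match: False
Result: No


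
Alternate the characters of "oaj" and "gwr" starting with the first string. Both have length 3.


String 1: 'oaj'
String 2: 'gwr'
Operation: alternate characters
Pairs: 'o'+'g', 'a'+'w', 'j'+'r'
Result: ogawjr


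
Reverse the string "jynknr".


Input string: 'jynknr'
Operation: reverse character order
Original order: 'j' -> 'y' -> 'n' -> 'k' -> 'n' -> 'r'
Reversed order: 'r' -> 'n' -> 'k' -> 'n' -> 'y' -> 'j'
Result: rnknyj


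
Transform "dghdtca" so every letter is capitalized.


Input string: 'dghdtca'
Operation: convert each letter to uppercase
Mapping: 'd'->'D', 'g'->'G', 'h'->'H', 'd'->'D', 't'->'T', 'c'->'C', 'a'->'A'
Result: DGHDTCA


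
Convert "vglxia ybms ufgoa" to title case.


Input string: 'vglxia ybms ufgoa'
Operation: capitalize first letter of each word
Word transformations: 'vglxia'->'Vglxia', 'ybms'->'Ybms', 'ufgoa'->'Ufgoa'
Result: Vglxia Ybms Ufgoa


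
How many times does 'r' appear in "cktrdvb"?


Input string: 'cktrdvb'
Target character: 'r'
Scan each position: s[3]='r'
Matches found at indices: 3
Total: 1


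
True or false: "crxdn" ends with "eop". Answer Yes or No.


Input string: 'crxdn'
Suffix to check: 'eop'
Last 3 characters of input: 'xdn'
Match: False
Result: No


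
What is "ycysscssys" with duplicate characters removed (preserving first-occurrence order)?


Input: 'ycysscssys'
Operation: keep first occurrence of each character
Scan: s[0]='y' new -> keep; s[1]='c' new -> keep; s[2]='y' seen -> skip; s[3]='s' new -> keep; s[4]='s' seen -> skip; s[5]='c' seen -> skip; s[6]='s' seen -> skip; s[7]='s' seen -> skip; s[8]='y' seen -> skip; s[9]='s' seen -> skip
Result: ycs


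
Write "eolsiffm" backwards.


Input string: 'eolsiffm'
Operation: reverse character order
Original order: 'e' -> 'o' -> 'l' -> 's' -> 'i' -> 'f' -> 'f' -> 'm'
Reversed order: 'm' -> 'f' -> 'f' -> 'i' -> 's' -> 'l' -> 'o' -> 'e'
Result: mffisloe


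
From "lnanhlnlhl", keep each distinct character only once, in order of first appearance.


Input: 'lnanhlnlhl'
Operation: keep first occurrence of each character
Scan: s[0]='l' new -> keep; s[1]='n' new -> keep; s[2]='a' new -> keep; s[3]='n' seen -> skip; s[4]='h' new -> keep; s[5]='l' seen -> skip; s[6]='n' seen -> skip; s[7]='l' seen -> skip; s[8]='h' seen -> skip; s[9]='l' seen -> skip
Result: lnah


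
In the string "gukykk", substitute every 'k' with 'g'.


Input string: 'gukykk'
Operation: replace 'k' with 'g'
Positions of 'k': 2, 4, 5
After replacement: gugygg


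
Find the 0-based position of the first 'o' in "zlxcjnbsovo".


Input string: 'zlxcjnbsovo'
Target: 'o'
Scanning left to right: s[0]='z', s[1]='l', s[2]='x', s[3]='c', s[4]='j', s[5]='n', s[6]='b', s[7]='s', s[8]='o'
First match at index: 8


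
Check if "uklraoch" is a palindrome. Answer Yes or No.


Input string: 'uklraoch'
Reversed: 'hcoarlku'
Compare pairs: s[0]='u' vs s[7]='h' (mismatch), s[1]='k' vs s[6]='c' (mismatch), s[2]='l' vs s[5]='o' (mismatch), s[3]='r' vs s[4]='a' (mismatch)
Palindrome: No


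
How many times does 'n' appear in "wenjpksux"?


Input string: 'wenjpksux'
Target character: 'n'
Scan each position: s[2]='n'
Matches found at indices: 2
Total: 1


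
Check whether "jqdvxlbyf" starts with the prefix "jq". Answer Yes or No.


Input string: 'jqdvxlbyf'
Prefix to check: 'jq'
First 2 characters of input: 'jq'
Match: True
Result: Yes


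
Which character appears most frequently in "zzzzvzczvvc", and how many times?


Input: 'zzzzvzczvvc'
Operation: tally each character
Counts: 'c':2, 'v':3, 'z':6
Maximum: 'z' appears 6 times


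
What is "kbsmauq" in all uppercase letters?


Input string: 'kbsmauq'
Operation: convert each letter to uppercase
Mapping: 'k'->'K', 'b'->'B', 's'->'S', 'm'->'M', 'a'->'A', 'u'->'U', 'q'->'Q'
Result: KBSMAUQ


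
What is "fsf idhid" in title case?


Input string: 'fsf idhid'
Operation: capitalize first letter of each word
Word transformations: 'fsf'->'Fsf', 'idhid'->'Idhid'
Result: Fsf Idhid


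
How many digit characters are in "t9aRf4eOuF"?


Input string: 't9aRf4eOuF'
Operation: count digit characters (0-9)
Scan: 't', '9'(digit), 'a', 'R', 'f', '4'(digit), 'e', 'O', 'u', 'F'
Digits found: 2
Result: 2


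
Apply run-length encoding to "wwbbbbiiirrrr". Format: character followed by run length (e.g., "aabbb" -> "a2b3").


Input: 'wwbbbbiiirrrr'
Operation: identify consecutive runs
Runs: 'ww' -> w2, 'bbbb' -> b4, 'iii' -> i3, 'rrrr' -> r4
Encoded: w2b4i3r4


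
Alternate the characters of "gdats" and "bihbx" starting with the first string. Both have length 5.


String 1: 'gdats'
String 2: 'bihbx'
Operation: alternate characters
Pairs: 'g'+'b', 'd'+'i', 'a'+'h', 't'+'b', 's'+'x'
Result: gbdiahtbsx


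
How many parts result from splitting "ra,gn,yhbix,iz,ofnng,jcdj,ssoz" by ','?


Input string: 'ra,gn,yhbix,iz,ofnng,jcdj,ssoz'
Delimiter: ','
Split result: 'ra', 'gn', 'yhbix', 'iz', 'ofnng', 'jcdj', 'ssoz'
Number of parts: 7


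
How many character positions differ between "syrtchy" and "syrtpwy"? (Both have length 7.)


String 1: 'syrtchy'
String 2: 'syrtpwy'
Compare each position: pos 0: 's'=='s', pos 1: 'y'=='y', pos 2: 'r'=='r', pos 3: 't'=='t', pos 4: 'c'!='p', pos 5: 'h'!='w', pos 6: 'y'=='y'
Differing positions: 2
Hamming distance: 2


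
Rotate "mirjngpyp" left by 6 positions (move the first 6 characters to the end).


Input: 'mirjngpyp', shift = 6
Operation: split at index 6 and swap parts
Front part s[0:6] = 'mirjng'
Back part s[6:] = 'pyp'
Rotated = back + front = 'pyp' + 'mirjng'
Result: pypmirjng


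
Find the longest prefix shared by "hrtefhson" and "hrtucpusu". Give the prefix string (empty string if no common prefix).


String 1: 'hrtefhson'
String 2: 'hrtucpusu'
Compare position by position:
pos 0: 'h' vs 'h' match
pos 1: 'r' vs 'r' match
pos 2: 't' vs 't' match
pos 3: 'e' vs 'u' differ -> stop
Longest common prefix: "hrt" (length 3)


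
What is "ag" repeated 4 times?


Input string: 'ag'
Operation: repeat 4 times
Concatenation: 'ag' + 'ag' + 'ag' + 'ag'
Result: agagagag


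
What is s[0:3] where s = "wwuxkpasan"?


Input string: 'wwuxkpasan'
Operation: slice [0:3]
Extract characters: s[0]='w', s[1]='w', s[2]='u'
Result: wwu


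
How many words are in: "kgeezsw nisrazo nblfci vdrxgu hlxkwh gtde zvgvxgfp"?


Input string: 'kgeezsw nisrazo nblfci vdrxgu hlxkwh gtde zvgvxgfp'
Operation: split by spaces
Words found: 'kgeezsw', 'nisrazo', 'nblfci', 'vdrxgu', 'hlxkwh', 'gtde', 'zvgvxgfp'
Word count: 7


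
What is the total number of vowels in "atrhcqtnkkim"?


Input string: 'atrhcqtnkkim'
Operation: count vowels (a, e, i, o, u)
Scan: s[0]='a' (vowel), s[1]='t', s[2]='r', s[3]='h', s[4]='c', s[5]='q', s[6]='t', s[7]='n', s[8]='k', s[9]='k', s[10]='i' (vowel), s[11]='m'
Vowels found: 2
Result: 2


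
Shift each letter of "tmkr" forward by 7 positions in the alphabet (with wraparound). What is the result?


Input: 'tmkr', shift = 7
Operation: for each letter, (position + 7) mod 26
Mapping: 't'(19+7=26, 26 mod 26=0)->'a', 'm'(12+7=19)->'t', 'k'(10+7=17)->'r', 'r'(17+7=24)->'y'
Result: atry


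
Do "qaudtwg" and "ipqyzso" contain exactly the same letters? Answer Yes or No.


String 1: 'qaudtwg' -> sorted: 'adgqtuw'
String 2: 'ipqyzso' -> sorted: 'iopqsyz'
Compare sorted forms: 'adgqtuw' != 'iopqsyz'
Anagram: No


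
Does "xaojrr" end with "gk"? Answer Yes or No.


Input string: 'xaojrr'
Suffix to check: 'gk'
Last 2 characters of input: 'rr'
Match: False
Result: No


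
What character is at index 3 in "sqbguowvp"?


Input string: 'sqbguowvp'
Operation: get character at index 3
Index mapping: s[0]='s', s[1]='q', s[2]='b', s[3]='g'
Result: 'g'


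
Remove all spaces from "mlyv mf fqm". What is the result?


Input string: 'mlyv mf fqm'
Operation: remove all spaces
Words: 'mlyv', 'mf', 'fqm'
Join without spaces: mlyvmffqm


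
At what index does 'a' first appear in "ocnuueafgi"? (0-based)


Input string: 'ocnuueafgi'
Target: 'a'
Scanning left to right: s[0]='o', s[1]='c', s[2]='n', s[3]='u', s[4]='u', s[5]='e', s[6]='a'
First match at index: 6


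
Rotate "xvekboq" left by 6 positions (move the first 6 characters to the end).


Input: 'xvekboq', shift = 6
Operation: split at index 6 and swap parts
Front part s[0:6] = 'xvekbo'
Back part s[6:] = 'q'
Rotated = back + front = 'q' + 'xvekbo'
Result: qxvekbo


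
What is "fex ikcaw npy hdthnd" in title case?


Input string: 'fex ikcaw npy hdthnd'
Operation: capitalize first letter of each word
Word transformations: 'fex'->'Fex', 'ikcaw'->'Ikcaw', 'npy'->'Npy', 'hdthnd'->'Hdthnd'
Result: Fex Ikcaw Npy Hdthnd


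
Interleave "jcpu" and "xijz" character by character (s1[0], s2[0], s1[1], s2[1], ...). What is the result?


String 1: 'jcpu'
String 2: 'xijz'
Operation: alternate characters
Pairs: 'j'+'x', 'c'+'i', 'p'+'j', 'u'+'z'
Result: jxcipjuz


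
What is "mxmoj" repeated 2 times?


Input string: 'mxmoj'
Operation: repeat 2 times
Concatenation: 'mxmoj' + 'mxmoj'
Result: mxmojmxmoj


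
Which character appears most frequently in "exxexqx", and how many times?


Input: 'exxexqx'
Operation: tally each character
Counts: 'e':2, 'q':1, 'x':4
Maximum: 'x' appears 4 times


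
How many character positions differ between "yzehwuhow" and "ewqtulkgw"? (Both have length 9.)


String 1: 'yzehwuhow'
String 2: 'ewqtulkgw'
Compare each position: pos 0: 'y'!='e', pos 1: 'z'!='w', pos 2: 'e'!='q', pos 3: 'h'!='t', pos 4: 'w'!='u', pos 5: 'u'!='l', pos 6: 'h'!='k', pos 7: 'o'!='g', pos 8: 'w'=='w'
Differing positions: 8
Hamming distance: 8


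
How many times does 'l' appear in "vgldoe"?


Input string: 'vgldoe'
Target character: 'l'
Scan each position: s[2]='l'
Matches found at indices: 2
Total: 1


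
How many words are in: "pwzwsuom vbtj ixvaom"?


Input string: 'pwzwsuom vbtj ixvaom'
Operation: split by spaces
Words found: 'pwzwsuom', 'vbtj', 'ixvaom'
Word count: 3


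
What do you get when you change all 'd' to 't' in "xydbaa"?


Input string: 'xydbaa'
Operation: replace 'd' with 't'
Positions of 'd': 2
After replacement: xytbaa


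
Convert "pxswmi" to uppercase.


Input string: 'pxswmi'
Operation: convert each letter to uppercase
Mapping: 'p'->'P', 'x'->'X', 's'->'S', 'w'->'W', 'm'->'M', 'i'->'I'
Result: PXSWMI


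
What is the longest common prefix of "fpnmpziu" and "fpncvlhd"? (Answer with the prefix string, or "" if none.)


String 1: 'fpnmpziu'
String 2: 'fpncvlhd'
Compare position by position:
pos 0: 'f' vs 'f' match
pos 1: 'p' vs 'p' match
pos 2: 'n' vs 'n' match
pos 3: 'm' vs 'c' differ -> stop
Longest common prefix: "fpn" (length 3)


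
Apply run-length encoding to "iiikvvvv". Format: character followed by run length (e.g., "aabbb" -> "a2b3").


Input: 'iiikvvvv'
Operation: identify consecutive runs
Runs: 'iii' -> i3, 'k' -> k1, 'vvvv' -> v4
Encoded: i3k1v4


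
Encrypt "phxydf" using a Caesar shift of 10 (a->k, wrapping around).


Input: 'phxydf', shift = 10
Operation: for each letter, (position + 10) mod 26
Mapping: 'p'(15+10=25)->'z', 'h'(7+10=17)->'r', 'x'(23+10=33, 33 mod 26=7)->'h', 'y'(24+10=34, 34 mod 26=8)->'i', 'd'(3+10=13)->'n', 'f'(5+10=15)->'p'
Result: zrhinp


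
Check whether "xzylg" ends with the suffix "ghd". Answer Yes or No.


Input string: 'xzylg'
Suffix to check: 'ghd'
Last 3 characters of input: 'ylg'
Match: False
Result: No


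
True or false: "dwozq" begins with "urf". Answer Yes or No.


Input string: 'dwozq'
Prefix to check: 'urf'
First 3 characters of input: 'dwo'
Match: False
Result: No


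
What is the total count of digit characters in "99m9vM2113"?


Input string: '99m9vM2113'
Operation: count digit characters (0-9)
Scan: '9'(digit), '9'(digit), 'm', '9'(digit), 'v', 'M', '2'(digit), '1'(digit), '1'(digit), '3'(digit)
Digits found: 7
Result: 7


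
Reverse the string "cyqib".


Input string: 'cyqib'
Operation: reverse character order
Original order: 'c' -> 'y' -> 'q' -> 'i' -> 'b'
Reversed order: 'b' -> 'i' -> 'q' -> 'y' -> 'c'
Result: biqyc


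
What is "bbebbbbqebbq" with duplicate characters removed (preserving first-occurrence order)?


Input: 'bbebbbbqebbq'
Operation: keep first occurrence of each character
Scan: s[0]='b' new -> keep; s[1]='b' seen -> skip; s[2]='e' new -> keep; s[3]='b' seen -> skip; s[4]='b' seen -> skip; s[5]='b' seen -> skip; s[6]='b' seen -> skip; s[7]='q' new -> keep; s[8]='e' seen -> skip; s[9]='b' seen -> skip; s[10]='b' seen -> skip; s[11]='q' seen -> skip
Result: beq


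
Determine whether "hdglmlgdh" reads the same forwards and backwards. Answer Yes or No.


Input string: 'hdglmlgdh'
Reversed: 'hdglmlgdh'
Compare pairs: s[0]='h' vs s[8]='h' (match), s[1]='d' vs s[7]='d' (match), s[2]='g' vs s[6]='g' (match), s[3]='l' vs s[5]='l' (match)
Palindrome: Yes


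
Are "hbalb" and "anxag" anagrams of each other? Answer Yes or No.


String 1: 'hbalb' -> sorted: 'abbhl'
String 2: 'anxag' -> sorted: 'aagnx'
Compare sorted forms: 'abbhl' != 'aagnx'
Anagram: No


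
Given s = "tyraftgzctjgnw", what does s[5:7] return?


Input string: 'tyraftgzctjgnw'
Operation: slice [5:7]
Extract characters: s[5]='t', s[6]='g'
Result: tg


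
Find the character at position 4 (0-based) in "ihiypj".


Input string: 'ihiypj'
Operation: get character at index 4
Index mapping: s[0]='i', s[1]='h', s[2]='i', s[3]='y', s[4]='p'
Result: 'p'


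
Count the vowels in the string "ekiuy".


Input string: 'ekiuy'
Operation: count vowels (a, e, i, o, u)
Scan: s[0]='e' (vowel), s[1]='k', s[2]='i' (vowel), s[3]='u' (vowel), s[4]='y'
Vowels found: 3
Result: 3


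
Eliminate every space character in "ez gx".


Input string: 'ez gx'
Operation: remove all spaces
Words: 'ez', 'gx'
Join without spaces: ezgx


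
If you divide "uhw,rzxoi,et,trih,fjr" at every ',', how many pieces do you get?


Input string: 'uhw,rzxoi,et,trih,fjr'
Delimiter: ','
Split result: 'uhw', 'rzxoi', 'et', 'trih', 'fjr'
Number of parts: 5


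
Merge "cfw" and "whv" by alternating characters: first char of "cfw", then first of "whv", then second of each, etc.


String 1: 'cfw'
String 2: 'whv'
Operation: alternate characters
Pairs: 'c'+'w', 'f'+'h', 'w'+'v'
Result: cwfhwv


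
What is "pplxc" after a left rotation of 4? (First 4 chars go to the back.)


Input: 'pplxc', shift = 4
Operation: split at index 4 and swap parts
Front part s[0:4] = 'pplx'
Back part s[4:] = 'c'
Rotated = back + front = 'c' + 'pplx'
Result: cpplx


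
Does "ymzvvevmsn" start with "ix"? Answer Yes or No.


Input string: 'ymzvvevmsn'
Prefix to check: 'ix'
First 2 characters of input: 'ym'
Match: False
Result: No


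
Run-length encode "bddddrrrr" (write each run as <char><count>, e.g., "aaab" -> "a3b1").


Input: 'bddddrrrr'
Operation: identify consecutive runs
Runs: 'b' -> b1, 'dddd' -> d4, 'rrrr' -> r4
Encoded: b1d4r4


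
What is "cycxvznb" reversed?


Input string: 'cycxvznb'
Operation: reverse character order
Original order: 'c' -> 'y' -> 'c' -> 'x' -> 'v' -> 'z' -> 'n' -> 'b'
Reversed order: 'b' -> 'n' -> 'z' -> 'v' -> 'x' -> 'c' -> 'y' -> 'c'
Result: bnzvxcyc


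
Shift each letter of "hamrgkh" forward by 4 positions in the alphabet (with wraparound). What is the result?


Input: 'hamrgkh', shift = 4
Operation: for each letter, (position + 4) mod 26
Mapping: 'h'(7+4=11)->'l', 'a'(0+4=4)->'e', 'm'(12+4=16)->'q', 'r'(17+4=21)->'v', 'g'(6+4=10)->'k', 'k'(10+4=14)->'o', 'h'(7+4=11)->'l'
Result: leqvkol


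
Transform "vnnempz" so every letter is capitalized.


Input string: 'vnnempz'
Operation: convert each letter to uppercase
Mapping: 'v'->'V', 'n'->'N', 'n'->'N', 'e'->'E', 'm'->'M', 'p'->'P', 'z'->'Z'
Result: VNNEMPZ


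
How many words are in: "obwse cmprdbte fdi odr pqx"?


Input string: 'obwse cmprdbte fdi odr pqx'
Operation: split by spaces
Words found: 'obwse', 'cmprdbte', 'fdi', 'odr', 'pqx'
Word count: 5


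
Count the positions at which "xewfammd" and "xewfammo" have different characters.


String 1: 'xewfammd'
String 2: 'xewfammo'
Compare each position: pos 0: 'x'=='x', pos 1: 'e'=='e', pos 2: 'w'=='w', pos 3: 'f'=='f', pos 4: 'a'=='a', pos 5: 'm'=='m', pos 6: 'm'=='m', pos 7: 'd'!='o'
Differing positions: 1
Hamming distance: 1


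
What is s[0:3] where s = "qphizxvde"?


Input string: 'qphizxvde'
Operation: slice [0:3]
Extract characters: s[0]='q', s[1]='p', s[2]='h'
Result: qph


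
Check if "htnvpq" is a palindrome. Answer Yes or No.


Input string: 'htnvpq'
Reversed: 'qpvnth'
Compare pairs: s[0]='h' vs s[5]='q' (mismatch), s[1]='t' vs s[4]='p' (mismatch), s[2]='n' vs s[3]='v' (mismatch)
Palindrome: No


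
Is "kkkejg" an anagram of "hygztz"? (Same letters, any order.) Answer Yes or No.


String 1: 'hygztz' -> sorted: 'ghtyzz'
String 2: 'kkkejg' -> sorted: 'egjkkk'
Compare sorted forms: 'ghtyzz' != 'egjkkk'
Anagram: No


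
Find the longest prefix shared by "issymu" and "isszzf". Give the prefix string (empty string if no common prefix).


String 1: 'issymu'
String 2: 'isszzf'
Compare position by position:
pos 0: 'i' vs 'i' match
pos 1: 's' vs 's' match
pos 2: 's' vs 's' match
pos 3: 'y' vs 'z' differ -> stop
Longest common prefix: "iss" (length 3)
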